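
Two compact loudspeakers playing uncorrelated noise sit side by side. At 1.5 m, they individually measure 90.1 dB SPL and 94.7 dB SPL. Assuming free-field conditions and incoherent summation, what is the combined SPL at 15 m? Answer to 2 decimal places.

75.99 dB SPL

Combined at 1.5 m: 10·log₁₀(10^(90.1/10)+10^(94.7/10)) = 95.993 dB SPL.
Then apply −20·log₁₀(15/1.5) = -20.000 dB → 75.99 dB SPL.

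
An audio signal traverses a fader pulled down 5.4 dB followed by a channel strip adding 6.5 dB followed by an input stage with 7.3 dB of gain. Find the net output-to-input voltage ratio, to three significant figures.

Net gain = (−5.4) + 6.5 + 7.3 = 8.4 dB.
Voltage ratio = 10^(8.4/20) = 2.63.

2.63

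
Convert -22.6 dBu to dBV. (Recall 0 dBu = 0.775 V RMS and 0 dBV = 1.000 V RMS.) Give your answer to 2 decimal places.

The offset between the scales is 20·log₁₀(0.775/1.000) = −2.214 dB.
So dBV = -22.6 − 2.214 = -24.81 dBV.

-24.81 dBV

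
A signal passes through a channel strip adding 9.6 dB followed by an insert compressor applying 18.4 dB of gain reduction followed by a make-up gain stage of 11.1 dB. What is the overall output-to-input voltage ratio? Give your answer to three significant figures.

1.30

Net gain = 9.6 + (−18.4) + 11.1 = 2.3 dB.
Voltage ratio = 10^(2.3/20) = 1.30.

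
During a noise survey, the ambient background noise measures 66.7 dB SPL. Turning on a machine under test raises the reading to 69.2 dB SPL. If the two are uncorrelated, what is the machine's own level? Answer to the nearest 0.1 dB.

65.6 dB SPL

Subtract intensities: L_src = 10·log₁₀(10^(L_total/10) − 10^(L_bg/10)).
L_src = 10·log₁₀(10^(69.2/10) − 10^(66.7/10)) = 10·log₁₀(3640000) = 65.6 dB SPL.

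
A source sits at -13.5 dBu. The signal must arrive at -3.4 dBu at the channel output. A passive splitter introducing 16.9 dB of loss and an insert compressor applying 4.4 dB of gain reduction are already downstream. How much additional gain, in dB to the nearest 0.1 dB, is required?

31.4 dB

The required make-up gain is the shortfall in the dB sum.
G = -3.4 − (-13.5) + 16.9 + 4.4 = 31.4 dB.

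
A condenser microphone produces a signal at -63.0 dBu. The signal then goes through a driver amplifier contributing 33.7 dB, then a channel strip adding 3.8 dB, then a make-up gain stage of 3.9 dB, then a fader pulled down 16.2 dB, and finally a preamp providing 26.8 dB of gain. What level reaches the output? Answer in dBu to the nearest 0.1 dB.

-11.0 dBu

Gain stages sum in dB:
-63.0 + 33.7 + 3.8 + 3.9 − 16.2 + 26.8 = -11.0 dBu.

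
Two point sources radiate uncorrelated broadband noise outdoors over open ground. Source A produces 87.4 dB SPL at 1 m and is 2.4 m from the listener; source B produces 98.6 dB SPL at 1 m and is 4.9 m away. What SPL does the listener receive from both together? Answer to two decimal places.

At the listener: L_A = 87.4 − 20·log₁₀(2.4) = 79.796 dB; L_B = 98.6 − 20·log₁₀(4.9) = 84.796 dB.
Combined: 10·log₁₀(10^(79.796/10)+10^(84.796/10)) = 85.99 dB SPL.

85.99 dB SPL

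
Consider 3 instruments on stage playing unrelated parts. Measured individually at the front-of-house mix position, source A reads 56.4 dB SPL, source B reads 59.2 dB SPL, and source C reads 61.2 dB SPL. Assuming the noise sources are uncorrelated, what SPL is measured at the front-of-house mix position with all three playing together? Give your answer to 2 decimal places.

Uncorrelated sources add in intensity (power), not in dB.
L_total = 10·log₁₀(10^(56.4/10) + 10^(59.2/10) + 10^(61.2/10)) = 10·log₁₀(2587000) = 64.13 dB SPL.

64.13 dB SPL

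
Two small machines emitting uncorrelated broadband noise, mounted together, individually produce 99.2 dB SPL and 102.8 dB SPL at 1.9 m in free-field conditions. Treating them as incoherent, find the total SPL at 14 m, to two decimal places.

87.03 dB SPL

Combined at 1.9 m: 10·log₁₀(10^(99.2/10)+10^(102.8/10)) = 104.373 dB SPL.
Then apply −20·log₁₀(14/1.9) = -17.347 dB → 87.03 dB SPL.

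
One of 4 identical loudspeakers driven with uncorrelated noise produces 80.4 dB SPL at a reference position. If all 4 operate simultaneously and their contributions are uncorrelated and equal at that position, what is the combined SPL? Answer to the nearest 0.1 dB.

86.4 dB SPL

4 equal incoherent sources raise the level by 10·log₁₀(4) = 6.02 dB.
L_total = 80.4 + 6.02 = 86.4 dB SPL.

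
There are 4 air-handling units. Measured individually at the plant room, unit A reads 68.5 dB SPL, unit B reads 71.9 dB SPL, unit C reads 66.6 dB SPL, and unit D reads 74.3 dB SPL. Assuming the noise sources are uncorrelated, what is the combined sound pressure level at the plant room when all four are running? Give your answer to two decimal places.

Uncorrelated sources add in intensity (power), not in dB.
L_total = 10·log₁₀(10^(68.5/10) + 10^(71.9/10) + 10^(66.6/10) + 10^(74.3/10)) = 10·log₁₀(54050000) = 77.33 dB SPL.

77.33 dB SPL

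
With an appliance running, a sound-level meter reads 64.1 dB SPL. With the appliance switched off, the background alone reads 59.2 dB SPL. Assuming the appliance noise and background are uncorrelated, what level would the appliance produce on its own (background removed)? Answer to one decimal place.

Remove the background by subtracting linear intensities:
L_src = 10·log₁₀(10^(64.1/10) − 10^(59.2/10)) = 10·log₁₀(1739000) = 62.4 dB SPL.

62.4 dB SPL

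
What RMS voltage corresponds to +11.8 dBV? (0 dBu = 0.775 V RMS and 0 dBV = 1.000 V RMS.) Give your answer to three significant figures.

3.89 V

V = 1.000 V × 10^(+11.8/20).
= 1.000 × 3.890 = 3.89 V.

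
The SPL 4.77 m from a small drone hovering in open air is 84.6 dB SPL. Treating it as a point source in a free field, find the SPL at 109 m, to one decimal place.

57.4 dB SPL

Inverse-square spreading gives ΔL = −20·log₁₀(d₂/d₁).
ΔL = −20·log₁₀(109/4.77) = -27.18 dB, so L₂ = 84.6 + (-27.18) = 57.4 dB SPL.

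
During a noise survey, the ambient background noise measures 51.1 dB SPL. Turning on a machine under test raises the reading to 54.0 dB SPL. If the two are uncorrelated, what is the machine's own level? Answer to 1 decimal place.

50.9 dB SPL

Remove the background by subtracting linear intensities:
L_src = 10·log₁₀(10^(54.0/10) − 10^(51.1/10)) = 10·log₁₀(122400) = 50.9 dB SPL.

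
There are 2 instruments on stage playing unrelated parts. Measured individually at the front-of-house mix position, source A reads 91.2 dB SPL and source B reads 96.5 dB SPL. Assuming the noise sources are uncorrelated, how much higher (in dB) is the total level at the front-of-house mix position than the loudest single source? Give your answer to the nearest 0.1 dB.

1.1 dB

Incoherent sources sum as intensities:
L_total = 10·log₁₀(10^(91.2/10) + 10^(96.5/10)) = 97.62 dB SPL.
Excess over the loudest (96.5 dB): 97.62 − 96.5 = 1.1 dB.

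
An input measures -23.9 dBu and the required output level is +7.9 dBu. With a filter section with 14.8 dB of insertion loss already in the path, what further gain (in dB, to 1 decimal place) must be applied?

The required make-up gain is the shortfall in the dB sum.
G = +7.9 − (-23.9) + 14.8 = 46.6 dB.

46.6 dB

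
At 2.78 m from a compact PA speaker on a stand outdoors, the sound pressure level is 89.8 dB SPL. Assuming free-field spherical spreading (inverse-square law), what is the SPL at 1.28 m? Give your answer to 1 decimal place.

96.5 dB SPL

For a point source in a free field, ΔL = −20·log₁₀(d₂/d₁).
ΔL = −20·log₁₀(1.28/2.78) = 6.74 dB, so L₂ = 89.8 + (6.74) = 96.5 dB SPL.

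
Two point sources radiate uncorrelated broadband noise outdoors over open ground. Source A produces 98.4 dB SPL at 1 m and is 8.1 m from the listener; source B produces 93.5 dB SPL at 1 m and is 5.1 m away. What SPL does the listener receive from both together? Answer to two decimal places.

82.82 dB SPL

At the listener: L_A = 98.4 − 20·log₁₀(8.1) = 80.230 dB; L_B = 93.5 − 20·log₁₀(5.1) = 79.349 dB.
Combined: 10·log₁₀(10^(80.230/10)+10^(79.349/10)) = 82.82 dB SPL.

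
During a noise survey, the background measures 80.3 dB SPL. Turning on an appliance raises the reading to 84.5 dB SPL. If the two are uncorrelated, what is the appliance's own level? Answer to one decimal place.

Remove the background by subtracting linear intensities:
L_src = 10·log₁₀(10^(84.5/10) − 10^(80.3/10)) = 10·log₁₀(174700000) = 82.4 dB SPL.

82.4 dB SPL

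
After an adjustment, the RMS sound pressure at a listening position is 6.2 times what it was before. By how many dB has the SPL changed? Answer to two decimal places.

SPL change from a pressure ratio uses the 20·log₁₀ form:
20·log₁₀(6.2) = 15.85 dB.

15.85 dB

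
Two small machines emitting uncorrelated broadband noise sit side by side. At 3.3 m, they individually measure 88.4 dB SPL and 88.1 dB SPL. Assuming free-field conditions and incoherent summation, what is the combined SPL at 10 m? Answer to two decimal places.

Combined at 3.3 m: 10·log₁₀(10^(88.4/10)+10^(88.1/10)) = 91.263 dB SPL.
Then apply −20·log₁₀(10/3.3) = -9.630 dB → 81.63 dB SPL.

81.63 dB SPL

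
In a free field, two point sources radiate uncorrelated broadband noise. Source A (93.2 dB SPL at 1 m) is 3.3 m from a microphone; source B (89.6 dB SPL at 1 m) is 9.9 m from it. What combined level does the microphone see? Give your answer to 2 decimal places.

83.04 dB SPL

At the listener: L_A = 93.2 − 20·log₁₀(3.3) = 82.830 dB; L_B = 89.6 − 20·log₁₀(9.9) = 69.687 dB.
Combined: 10·log₁₀(10^(82.830/10)+10^(69.687/10)) = 83.04 dB SPL.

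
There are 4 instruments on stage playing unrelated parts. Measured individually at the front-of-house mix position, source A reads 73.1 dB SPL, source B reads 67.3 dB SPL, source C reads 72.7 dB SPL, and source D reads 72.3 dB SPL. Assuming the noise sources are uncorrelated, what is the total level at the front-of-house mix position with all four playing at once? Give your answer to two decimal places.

Uncorrelated sources add in intensity (power), not in dB.
L_total = 10·log₁₀(10^(73.1/10) + 10^(67.3/10) + 10^(72.7/10) + 10^(72.3/10)) = 10·log₁₀(61390000) = 77.88 dB SPL.

77.88 dB SPL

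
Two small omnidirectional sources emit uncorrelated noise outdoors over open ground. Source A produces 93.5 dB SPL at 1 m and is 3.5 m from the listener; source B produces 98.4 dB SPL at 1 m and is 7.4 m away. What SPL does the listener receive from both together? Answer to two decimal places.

84.90 dB SPL

At the listener: L_A = 93.5 − 20·log₁₀(3.5) = 82.619 dB; L_B = 98.4 − 20·log₁₀(7.4) = 81.015 dB.
Combined: 10·log₁₀(10^(82.619/10)+10^(81.015/10)) = 84.90 dB SPL.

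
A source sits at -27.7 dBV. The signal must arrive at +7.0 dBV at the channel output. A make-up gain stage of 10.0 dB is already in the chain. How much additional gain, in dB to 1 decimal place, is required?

The required make-up gain is the shortfall in the dB sum.
G = +7.0 − (-27.7) − 10.0 = 24.7 dB.

24.7 dB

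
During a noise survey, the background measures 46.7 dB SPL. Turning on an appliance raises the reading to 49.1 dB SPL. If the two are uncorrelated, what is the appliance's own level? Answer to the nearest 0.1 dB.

Subtract intensities: L_src = 10·log₁₀(10^(L_total/10) − 10^(L_bg/10)).
L_src = 10·log₁₀(10^(49.1/10) − 10^(46.7/10)) = 10·log₁₀(34510) = 45.4 dB SPL.

45.4 dB SPL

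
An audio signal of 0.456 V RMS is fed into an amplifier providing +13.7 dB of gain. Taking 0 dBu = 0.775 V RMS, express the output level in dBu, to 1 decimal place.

Input level: 20·log₁₀(0.456/0.775) = -4.61 dBu.
Output: -4.61 + 13.7 = +9.1 dBu.

+9.1 dBu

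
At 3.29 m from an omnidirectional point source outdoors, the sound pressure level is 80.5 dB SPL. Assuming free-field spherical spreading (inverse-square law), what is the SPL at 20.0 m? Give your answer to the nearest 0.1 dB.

64.8 dB SPL

For a point source in a free field, ΔL = −20·log₁₀(d₂/d₁).
ΔL = −20·log₁₀(20.0/3.29) = -15.68 dB, so L₂ = 80.5 + (-15.68) = 64.8 dB SPL.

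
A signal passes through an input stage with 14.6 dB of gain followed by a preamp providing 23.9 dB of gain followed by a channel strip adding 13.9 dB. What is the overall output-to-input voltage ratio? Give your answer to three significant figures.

Net gain = 14.6 + 23.9 + 13.9 = 52.4 dB.
Voltage ratio = 10^(52.4/20) = 417.

417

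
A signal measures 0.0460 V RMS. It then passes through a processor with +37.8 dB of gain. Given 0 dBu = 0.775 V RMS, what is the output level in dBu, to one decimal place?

Input level: 20·log₁₀(0.0460/0.775) = -24.53 dBu.
Output: -24.53 + 37.8 = +13.3 dBu.

+13.3 dBu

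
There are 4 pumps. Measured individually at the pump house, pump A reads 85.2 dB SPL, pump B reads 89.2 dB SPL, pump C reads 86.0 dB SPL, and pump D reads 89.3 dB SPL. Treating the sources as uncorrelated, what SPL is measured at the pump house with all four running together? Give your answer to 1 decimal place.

93.8 dB SPL

Incoherent sources sum as intensities:
L_total = 10·log₁₀(10^(85.2/10) + 10^(89.2/10) + 10^(86.0/10) + 10^(89.3/10)) = 10·log₁₀(2412000000) = 93.8 dB SPL.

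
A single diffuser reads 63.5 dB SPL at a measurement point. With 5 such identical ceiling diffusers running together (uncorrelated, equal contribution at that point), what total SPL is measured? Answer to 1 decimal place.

70.5 dB SPL

5 equal incoherent sources raise the level by 10·log₁₀(5) = 6.99 dB.
L_total = 63.5 + 6.99 = 70.5 dB SPL.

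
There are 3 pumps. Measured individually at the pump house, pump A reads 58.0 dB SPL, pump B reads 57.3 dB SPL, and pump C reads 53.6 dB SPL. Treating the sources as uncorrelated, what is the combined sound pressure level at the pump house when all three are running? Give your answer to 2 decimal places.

61.45 dB SPL

Incoherent sources sum as intensities:
L_total = 10·log₁₀(10^(58.0/10) + 10^(57.3/10) + 10^(53.6/10)) = 10·log₁₀(1397000) = 61.45 dB SPL.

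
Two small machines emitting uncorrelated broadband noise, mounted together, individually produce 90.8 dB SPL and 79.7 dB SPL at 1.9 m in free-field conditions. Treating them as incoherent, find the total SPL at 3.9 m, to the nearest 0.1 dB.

84.9 dB SPL

Combined at 1.9 m: 10·log₁₀(10^(90.8/10)+10^(79.7/10)) = 91.12 dB SPL.
Then apply −20·log₁₀(3.9/1.9) = -6.25 dB → 84.9 dB SPL.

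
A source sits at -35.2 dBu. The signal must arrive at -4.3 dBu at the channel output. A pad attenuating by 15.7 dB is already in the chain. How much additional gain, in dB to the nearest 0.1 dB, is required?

The required make-up gain is the shortfall in the dB sum.
G = -4.3 − (-35.2) + 15.7 = 46.6 dB.

46.6 dB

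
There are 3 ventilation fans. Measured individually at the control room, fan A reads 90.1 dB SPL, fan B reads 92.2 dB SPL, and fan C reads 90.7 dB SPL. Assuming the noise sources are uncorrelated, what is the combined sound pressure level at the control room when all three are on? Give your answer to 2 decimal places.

Add the sources as powers (linear), then convert back to dB:
L_total = 10·log₁₀(10^(90.1/10) + 10^(92.2/10) + 10^(90.7/10)) = 10·log₁₀(3858000000) = 95.86 dB SPL.

95.86 dB SPL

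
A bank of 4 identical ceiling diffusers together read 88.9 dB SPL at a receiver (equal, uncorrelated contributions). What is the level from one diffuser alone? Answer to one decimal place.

82.9 dB SPL

4 equal incoherent sources add 10·log₁₀(4) = 6.02 dB over one source.
L_one = 88.9 − 6.02 = 82.9 dB SPL.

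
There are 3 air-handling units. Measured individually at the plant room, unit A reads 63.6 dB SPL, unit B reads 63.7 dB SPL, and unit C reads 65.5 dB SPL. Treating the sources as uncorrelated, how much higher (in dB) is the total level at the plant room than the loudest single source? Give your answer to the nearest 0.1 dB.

3.6 dB

Add the sources as powers (linear), then convert back to dB:
L_total = 10·log₁₀(10^(63.6/10) + 10^(63.7/10) + 10^(65.5/10)) = 69.13 dB SPL.
Excess over the loudest (65.5 dB): 69.13 − 65.5 = 3.6 dB.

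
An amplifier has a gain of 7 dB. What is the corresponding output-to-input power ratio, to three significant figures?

5.01

Power ratio = 10^(dB/10).
10^(7/10) = 10^(0.7000) = 5.01.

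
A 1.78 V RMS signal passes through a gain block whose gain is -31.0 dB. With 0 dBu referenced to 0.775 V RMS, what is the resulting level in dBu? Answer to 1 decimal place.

-23.8 dBu

Input level: 20·log₁₀(1.78/0.775) = 7.22 dBu.
Output: 7.22 − 31.0 = -23.8 dBu.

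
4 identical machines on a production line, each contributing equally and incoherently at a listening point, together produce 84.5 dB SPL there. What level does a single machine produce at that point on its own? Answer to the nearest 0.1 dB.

4 equal incoherent sources add 10·log₁₀(4) = 6.02 dB over one source.
L_one = 84.5 − 6.02 = 78.5 dB SPL.

78.5 dB SPL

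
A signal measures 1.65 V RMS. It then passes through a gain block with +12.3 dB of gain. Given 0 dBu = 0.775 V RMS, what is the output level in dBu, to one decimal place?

+18.9 dBu

Input level: 20·log₁₀(1.65/0.775) = 6.56 dBu.
Output: 6.56 + 12.3 = +18.9 dBu.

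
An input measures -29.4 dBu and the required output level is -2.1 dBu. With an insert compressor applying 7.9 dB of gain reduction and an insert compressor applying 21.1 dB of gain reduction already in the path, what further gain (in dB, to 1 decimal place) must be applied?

The required make-up gain is the shortfall in the dB sum.
G = -2.1 − (-29.4) + 7.9 + 21.1 = 56.3 dB.

56.3 dB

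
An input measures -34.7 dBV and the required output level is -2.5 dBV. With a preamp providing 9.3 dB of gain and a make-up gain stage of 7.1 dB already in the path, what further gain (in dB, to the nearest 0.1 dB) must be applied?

The required make-up gain is the shortfall in the dB sum.
G = -2.5 − (-34.7) − 9.3 − 7.1 = 15.8 dB.

15.8 dB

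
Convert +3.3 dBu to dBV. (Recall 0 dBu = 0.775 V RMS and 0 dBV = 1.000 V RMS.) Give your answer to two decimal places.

+1.09 dBV

The offset between the scales is 20·log₁₀(0.775/1.000) = −2.214 dB.
So dBV = +3.3 − 2.214 = +1.09 dBV.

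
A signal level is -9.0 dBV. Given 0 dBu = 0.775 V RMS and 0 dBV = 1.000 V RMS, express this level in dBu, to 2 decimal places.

The offset between the scales is 20·log₁₀(0.775/1.000) = −2.214 dB.
So dBu = -9.0 + 2.214 = -6.79 dBu.

-6.79 dBu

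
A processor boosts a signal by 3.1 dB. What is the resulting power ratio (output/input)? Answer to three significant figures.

2.04

Power ratio = 10^(dB/10).
10^(3.1/10) = 10^(0.3100) = 2.04.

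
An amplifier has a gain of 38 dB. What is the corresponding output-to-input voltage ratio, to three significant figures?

79.4

Voltage ratio = 10^(dB/20).
10^(38/20) = 10^(1.900) = 79.4.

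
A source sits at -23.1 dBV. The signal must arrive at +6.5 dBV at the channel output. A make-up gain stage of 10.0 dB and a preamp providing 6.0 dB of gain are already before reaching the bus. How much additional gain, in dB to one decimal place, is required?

13.6 dB

The required make-up gain is the shortfall in the dB sum.
G = +6.5 − (-23.1) − 10.0 − 6.0 = 13.6 dB.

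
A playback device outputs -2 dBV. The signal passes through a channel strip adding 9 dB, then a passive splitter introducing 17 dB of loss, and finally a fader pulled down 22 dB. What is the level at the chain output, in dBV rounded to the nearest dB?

In dB, series stages simply add:
-2 + 9 − 17 − 22 = -32 dBV.

-32 dBV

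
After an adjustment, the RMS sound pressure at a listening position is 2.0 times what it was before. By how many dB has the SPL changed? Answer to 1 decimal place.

Sound pressure is an amplitude quantity: ΔL = 20·log₁₀(p₂/p₁).
20·log₁₀(2.0) = 6.0 dB.

6.0 dB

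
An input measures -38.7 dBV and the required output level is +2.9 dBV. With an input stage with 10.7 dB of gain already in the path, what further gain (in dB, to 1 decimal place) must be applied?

30.9 dB

The required make-up gain is the shortfall in the dB sum.
G = +2.9 − (-38.7) − 10.7 = 30.9 dB.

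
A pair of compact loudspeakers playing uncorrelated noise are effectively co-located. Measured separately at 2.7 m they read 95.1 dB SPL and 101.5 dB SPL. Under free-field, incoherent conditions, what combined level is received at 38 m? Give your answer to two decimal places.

79.43 dB SPL

Combined at 2.7 m: 10·log₁₀(10^(95.1/10)+10^(101.5/10)) = 102.396 dB SPL.
Then apply −20·log₁₀(38/2.7) = -22.968 dB → 79.43 dB SPL.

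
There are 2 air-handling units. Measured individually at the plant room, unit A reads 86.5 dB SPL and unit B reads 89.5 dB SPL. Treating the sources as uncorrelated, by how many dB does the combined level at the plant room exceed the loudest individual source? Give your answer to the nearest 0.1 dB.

1.8 dB

Incoherent sources sum as intensities:
L_total = 10·log₁₀(10^(86.5/10) + 10^(89.5/10)) = 91.26 dB SPL.
Excess over the loudest (89.5 dB): 91.26 − 89.5 = 1.8 dB.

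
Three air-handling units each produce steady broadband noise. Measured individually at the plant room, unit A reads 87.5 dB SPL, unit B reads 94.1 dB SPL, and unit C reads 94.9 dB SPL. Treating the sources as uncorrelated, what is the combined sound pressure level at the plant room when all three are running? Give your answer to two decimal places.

Add the sources as powers (linear), then convert back to dB:
L_total = 10·log₁₀(10^(87.5/10) + 10^(94.1/10) + 10^(94.9/10)) = 10·log₁₀(6223000000) = 97.94 dB SPL.

97.94 dB SPL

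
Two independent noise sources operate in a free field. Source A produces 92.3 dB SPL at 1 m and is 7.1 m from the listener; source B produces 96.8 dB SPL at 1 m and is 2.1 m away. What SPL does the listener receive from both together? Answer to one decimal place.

At the listener: L_A = 92.3 − 20·log₁₀(7.1) = 75.27 dB; L_B = 96.8 − 20·log₁₀(2.1) = 90.36 dB.
Combined: 10·log₁₀(10^(75.27/10)+10^(90.36/10)) = 90.5 dB SPL.

90.5 dB SPL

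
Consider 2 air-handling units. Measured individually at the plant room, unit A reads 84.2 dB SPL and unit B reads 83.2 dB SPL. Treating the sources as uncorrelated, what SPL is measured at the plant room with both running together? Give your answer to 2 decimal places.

86.74 dB SPL

Add the sources as powers (linear), then convert back to dB:
L_total = 10·log₁₀(10^(84.2/10) + 10^(83.2/10)) = 10·log₁₀(472000000) = 86.74 dB SPL.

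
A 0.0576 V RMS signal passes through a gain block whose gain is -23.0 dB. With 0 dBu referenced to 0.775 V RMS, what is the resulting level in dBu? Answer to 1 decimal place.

-45.6 dBu

Input level: 20·log₁₀(0.0576/0.775) = -22.58 dBu.
Output: -22.58 − 23.0 = -45.6 dBu.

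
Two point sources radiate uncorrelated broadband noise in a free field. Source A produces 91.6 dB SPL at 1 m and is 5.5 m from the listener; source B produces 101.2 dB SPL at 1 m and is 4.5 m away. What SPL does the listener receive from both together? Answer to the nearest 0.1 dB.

88.4 dB SPL

At the listener: L_A = 91.6 − 20·log₁₀(5.5) = 76.79 dB; L_B = 101.2 − 20·log₁₀(4.5) = 88.14 dB.
Combined: 10·log₁₀(10^(76.79/10)+10^(88.14/10)) = 88.4 dB SPL.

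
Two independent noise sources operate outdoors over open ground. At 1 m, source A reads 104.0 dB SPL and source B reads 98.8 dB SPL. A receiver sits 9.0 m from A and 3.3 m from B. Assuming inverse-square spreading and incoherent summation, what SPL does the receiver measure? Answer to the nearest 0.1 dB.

At the listener: L_A = 104.0 − 20·log₁₀(9.0) = 84.92 dB; L_B = 98.8 − 20·log₁₀(3.3) = 88.43 dB.
Combined: 10·log₁₀(10^(84.92/10)+10^(88.43/10)) = 90.0 dB SPL.

90.0 dB SPL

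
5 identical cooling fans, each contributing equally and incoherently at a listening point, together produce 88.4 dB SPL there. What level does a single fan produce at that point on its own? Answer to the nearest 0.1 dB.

81.4 dB SPL

5 equal incoherent sources add 10·log₁₀(5) = 6.99 dB over one source.
L_one = 88.4 − 6.99 = 81.4 dB SPL.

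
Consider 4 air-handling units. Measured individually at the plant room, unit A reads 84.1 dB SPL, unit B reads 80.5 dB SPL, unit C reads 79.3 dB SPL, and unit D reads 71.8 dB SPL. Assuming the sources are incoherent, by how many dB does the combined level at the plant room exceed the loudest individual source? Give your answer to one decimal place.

Uncorrelated sources add in intensity (power), not in dB.
L_total = 10·log₁₀(10^(84.1/10) + 10^(80.5/10) + 10^(79.3/10) + 10^(71.8/10)) = 86.72 dB SPL.
Excess over the loudest (84.1 dB): 86.72 − 84.1 = 2.6 dB.

2.6 dB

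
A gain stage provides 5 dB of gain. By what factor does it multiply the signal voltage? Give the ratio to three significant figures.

1.78

Voltage ratio = 10^(dB/20).
10^(5/20) = 10^(0.2500) = 1.78.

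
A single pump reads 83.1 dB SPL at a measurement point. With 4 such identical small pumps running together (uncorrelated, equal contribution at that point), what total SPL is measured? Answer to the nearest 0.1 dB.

89.1 dB SPL

4 equal incoherent sources raise the level by 10·log₁₀(4) = 6.02 dB.
L_total = 83.1 + 6.02 = 89.1 dB SPL.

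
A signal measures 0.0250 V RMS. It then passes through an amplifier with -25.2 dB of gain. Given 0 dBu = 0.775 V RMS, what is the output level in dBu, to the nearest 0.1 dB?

-55.0 dBu

Input level: 20·log₁₀(0.0250/0.775) = -29.83 dBu.
Output: -29.83 − 25.2 = -55.0 dBu.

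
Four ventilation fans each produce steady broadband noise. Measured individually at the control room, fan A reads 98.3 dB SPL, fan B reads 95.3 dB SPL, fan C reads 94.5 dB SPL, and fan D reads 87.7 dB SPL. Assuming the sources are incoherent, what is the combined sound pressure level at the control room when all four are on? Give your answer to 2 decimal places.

Incoherent sources sum as intensities:
L_total = 10·log₁₀(10^(98.3/10) + 10^(95.3/10) + 10^(94.5/10) + 10^(87.7/10)) = 10·log₁₀(13556000000) = 101.32 dB SPL.

101.32 dB SPL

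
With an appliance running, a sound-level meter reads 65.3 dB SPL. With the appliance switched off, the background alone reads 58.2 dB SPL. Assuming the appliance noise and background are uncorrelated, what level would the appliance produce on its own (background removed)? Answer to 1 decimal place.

64.4 dB SPL

Subtract intensities: L_src = 10·log₁₀(10^(L_total/10) − 10^(L_bg/10)).
L_src = 10·log₁₀(10^(65.3/10) − 10^(58.2/10)) = 10·log₁₀(2728000) = 64.4 dB SPL.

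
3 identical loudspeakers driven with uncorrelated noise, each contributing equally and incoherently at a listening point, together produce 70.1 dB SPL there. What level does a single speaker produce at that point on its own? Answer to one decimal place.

65.3 dB SPL

3 equal incoherent sources add 10·log₁₀(3) = 4.77 dB over one source.
L_one = 70.1 − 4.77 = 65.3 dB SPL.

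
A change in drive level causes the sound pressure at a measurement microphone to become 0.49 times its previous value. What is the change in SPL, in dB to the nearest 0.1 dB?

SPL change from a pressure ratio uses the 20·log₁₀ form:
20·log₁₀(0.49) = -6.2 dB.

-6.2 dB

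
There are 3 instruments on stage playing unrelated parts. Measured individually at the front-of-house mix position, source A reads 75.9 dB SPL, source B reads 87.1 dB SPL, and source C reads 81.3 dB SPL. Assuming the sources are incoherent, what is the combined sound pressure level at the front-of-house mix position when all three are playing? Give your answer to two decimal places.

Add the sources as powers (linear), then convert back to dB:
L_total = 10·log₁₀(10^(75.9/10) + 10^(87.1/10) + 10^(81.3/10)) = 10·log₁₀(686700000) = 88.37 dB SPL.

88.37 dB SPL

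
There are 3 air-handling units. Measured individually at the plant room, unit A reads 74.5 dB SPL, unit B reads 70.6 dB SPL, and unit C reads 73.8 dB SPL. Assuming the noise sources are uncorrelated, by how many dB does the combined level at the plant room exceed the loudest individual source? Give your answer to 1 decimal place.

Add the sources as powers (linear), then convert back to dB:
L_total = 10·log₁₀(10^(74.5/10) + 10^(70.6/10) + 10^(73.8/10)) = 78.04 dB SPL.
Excess over the loudest (74.5 dB): 78.04 − 74.5 = 3.5 dB.

3.5 dB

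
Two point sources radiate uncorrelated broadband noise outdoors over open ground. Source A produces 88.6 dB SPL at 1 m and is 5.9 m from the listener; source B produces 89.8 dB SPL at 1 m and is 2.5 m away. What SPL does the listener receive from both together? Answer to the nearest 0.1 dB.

At the listener: L_A = 88.6 − 20·log₁₀(5.9) = 73.18 dB; L_B = 89.8 − 20·log₁₀(2.5) = 81.84 dB.
Combined: 10·log₁₀(10^(73.18/10)+10^(81.84/10)) = 82.4 dB SPL.

82.4 dB SPL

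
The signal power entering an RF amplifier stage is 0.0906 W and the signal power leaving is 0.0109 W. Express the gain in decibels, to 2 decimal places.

Power is a power quantity, so gain = 10·log₁₀(P_out/P_in).
10·log₁₀(0.0109/0.0906) = 10·log₁₀(0.1203) = -9.20 dB.

-9.20 dB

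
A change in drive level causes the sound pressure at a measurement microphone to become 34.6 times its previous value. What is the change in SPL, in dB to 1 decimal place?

SPL change from a pressure ratio uses the 20·log₁₀ form:
20·log₁₀(34.6) = 30.8 dB.

30.8 dB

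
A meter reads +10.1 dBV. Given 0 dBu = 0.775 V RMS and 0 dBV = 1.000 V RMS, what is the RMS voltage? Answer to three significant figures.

3.20 V

V = 1.000 V × 10^(+10.1/20).
= 1.000 × 3.199 = 3.20 V.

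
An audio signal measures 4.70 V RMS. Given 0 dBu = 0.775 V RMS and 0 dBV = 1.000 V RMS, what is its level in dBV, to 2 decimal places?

dBV = 20·log₁₀(V / 1.000 V).
20·log₁₀(4.70/1.000) = +13.44 dBV.

+13.44 dBV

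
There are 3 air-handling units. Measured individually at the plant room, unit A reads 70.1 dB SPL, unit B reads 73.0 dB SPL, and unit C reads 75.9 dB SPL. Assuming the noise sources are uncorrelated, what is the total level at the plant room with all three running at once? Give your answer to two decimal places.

78.39 dB SPL

Add the sources as powers (linear), then convert back to dB:
L_total = 10·log₁₀(10^(70.1/10) + 10^(73.0/10) + 10^(75.9/10)) = 10·log₁₀(69090000) = 78.39 dB SPL.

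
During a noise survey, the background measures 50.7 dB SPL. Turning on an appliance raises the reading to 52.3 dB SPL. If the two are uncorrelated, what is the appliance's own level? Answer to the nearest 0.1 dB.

47.2 dB SPL

Subtract intensities: L_src = 10·log₁₀(10^(L_total/10) − 10^(L_bg/10)).
L_src = 10·log₁₀(10^(52.3/10) − 10^(50.7/10)) = 10·log₁₀(52330) = 47.2 dB SPL.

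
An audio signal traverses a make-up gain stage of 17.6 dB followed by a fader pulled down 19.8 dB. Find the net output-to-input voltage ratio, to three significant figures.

Net gain = 17.6 + (−19.8) = -2.2 dB.
Voltage ratio = 10^(-2.2/20) = 0.776.

0.776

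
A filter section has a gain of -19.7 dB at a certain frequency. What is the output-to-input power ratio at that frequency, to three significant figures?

Power ratio = 10^(dB/10).
10^(-19.7/10) = 10^(-1.970) = 0.0107.

0.0107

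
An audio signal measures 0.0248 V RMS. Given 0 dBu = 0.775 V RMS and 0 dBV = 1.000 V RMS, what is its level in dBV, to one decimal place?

dBV = 20·log₁₀(V / 1.000 V).
20·log₁₀(0.0248/1.000) = -32.1 dBV.

-32.1 dBV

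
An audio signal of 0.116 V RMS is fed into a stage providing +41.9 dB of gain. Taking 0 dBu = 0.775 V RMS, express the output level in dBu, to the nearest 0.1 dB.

Input level: 20·log₁₀(0.116/0.775) = -16.50 dBu.
Output: -16.50 + 41.9 = +25.4 dBu.

+25.4 dBu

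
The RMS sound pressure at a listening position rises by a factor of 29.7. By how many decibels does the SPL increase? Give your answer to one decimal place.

29.5 dB

Sound pressure is an amplitude quantity: ΔL = 20·log₁₀(p₂/p₁).
20·log₁₀(29.7) = 29.5 dB.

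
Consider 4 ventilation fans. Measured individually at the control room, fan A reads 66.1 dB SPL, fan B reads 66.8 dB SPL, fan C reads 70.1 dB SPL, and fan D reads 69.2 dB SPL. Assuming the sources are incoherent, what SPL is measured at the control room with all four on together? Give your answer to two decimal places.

74.38 dB SPL

Incoherent sources sum as intensities:
L_total = 10·log₁₀(10^(66.1/10) + 10^(66.8/10) + 10^(70.1/10) + 10^(69.2/10)) = 10·log₁₀(27410000) = 74.38 dB SPL.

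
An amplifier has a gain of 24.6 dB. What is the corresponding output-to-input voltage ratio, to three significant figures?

Voltage ratio = 10^(dB/20).
10^(24.6/20) = 10^(1.230) = 17.0.

17.0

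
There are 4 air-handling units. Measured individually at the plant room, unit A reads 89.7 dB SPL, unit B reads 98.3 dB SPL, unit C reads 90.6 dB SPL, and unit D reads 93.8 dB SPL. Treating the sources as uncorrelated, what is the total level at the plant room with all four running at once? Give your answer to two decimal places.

Uncorrelated sources add in intensity (power), not in dB.
L_total = 10·log₁₀(10^(89.7/10) + 10^(98.3/10) + 10^(90.6/10) + 10^(93.8/10)) = 10·log₁₀(11241000000) = 100.51 dB SPL.

100.51 dB SPL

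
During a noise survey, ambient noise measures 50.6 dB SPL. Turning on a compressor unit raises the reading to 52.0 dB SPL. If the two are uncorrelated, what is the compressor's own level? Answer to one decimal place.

Remove the background by subtracting linear intensities:
L_src = 10·log₁₀(10^(52.0/10) − 10^(50.6/10)) = 10·log₁₀(43670) = 46.4 dB SPL.

46.4 dB SPL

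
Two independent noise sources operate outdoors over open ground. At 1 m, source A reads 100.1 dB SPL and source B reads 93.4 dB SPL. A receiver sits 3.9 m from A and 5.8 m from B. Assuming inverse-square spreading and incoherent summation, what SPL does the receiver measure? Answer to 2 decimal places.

At the listener: L_A = 100.1 − 20·log₁₀(3.9) = 88.279 dB; L_B = 93.4 − 20·log₁₀(5.8) = 78.131 dB.
Combined: 10·log₁₀(10^(88.279/10)+10^(78.131/10)) = 88.68 dB SPL.

88.68 dB SPL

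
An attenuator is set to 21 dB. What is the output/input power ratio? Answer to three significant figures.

Power ratio = 10^(dB/10).
10^(-21/10) = 10^(-2.100) = 0.00794.

0.00794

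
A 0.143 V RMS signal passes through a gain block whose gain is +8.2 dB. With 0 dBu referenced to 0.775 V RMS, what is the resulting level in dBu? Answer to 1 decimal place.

-6.5 dBu

Input level: 20·log₁₀(0.143/0.775) = -14.68 dBu.
Output: -14.68 + 8.2 = -6.5 dBu.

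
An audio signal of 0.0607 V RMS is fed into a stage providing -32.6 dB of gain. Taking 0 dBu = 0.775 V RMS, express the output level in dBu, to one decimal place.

Input level: 20·log₁₀(0.0607/0.775) = -22.12 dBu.
Output: -22.12 − 32.6 = -54.7 dBu.

-54.7 dBu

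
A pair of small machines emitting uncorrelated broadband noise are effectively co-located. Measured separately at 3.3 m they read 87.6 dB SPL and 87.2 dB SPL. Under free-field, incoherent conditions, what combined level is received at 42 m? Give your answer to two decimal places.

Combined at 3.3 m: 10·log₁₀(10^(87.6/10)+10^(87.2/10)) = 90.415 dB SPL.
Then apply −20·log₁₀(42/3.3) = -22.095 dB → 68.32 dB SPL.

68.32 dB SPL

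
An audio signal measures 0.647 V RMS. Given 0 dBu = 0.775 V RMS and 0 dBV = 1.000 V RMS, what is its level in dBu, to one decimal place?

dBu = 20·log₁₀(V / 0.775 V).
20·log₁₀(0.647/0.775) = -1.6 dBu.

-1.6 dBu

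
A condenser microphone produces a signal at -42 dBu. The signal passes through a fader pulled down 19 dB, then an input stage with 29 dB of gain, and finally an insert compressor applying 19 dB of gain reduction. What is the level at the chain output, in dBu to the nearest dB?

Gain stages sum in dB:
-42 − 19 + 29 − 19 = -51 dBu.

-51 dBu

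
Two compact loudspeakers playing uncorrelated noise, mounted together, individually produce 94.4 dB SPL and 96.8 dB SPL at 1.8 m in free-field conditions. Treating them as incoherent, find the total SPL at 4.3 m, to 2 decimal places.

Combined at 1.8 m: 10·log₁₀(10^(94.4/10)+10^(96.8/10)) = 98.774 dB SPL.
Then apply −20·log₁₀(4.3/1.8) = -7.564 dB → 91.21 dB SPL.

91.21 dB SPL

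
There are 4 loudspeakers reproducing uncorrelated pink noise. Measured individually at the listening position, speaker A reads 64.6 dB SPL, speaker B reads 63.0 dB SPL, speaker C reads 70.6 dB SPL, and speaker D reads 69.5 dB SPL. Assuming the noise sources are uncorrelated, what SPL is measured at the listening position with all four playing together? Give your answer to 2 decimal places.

Incoherent sources sum as intensities:
L_total = 10·log₁₀(10^(64.6/10) + 10^(63.0/10) + 10^(70.6/10) + 10^(69.5/10)) = 10·log₁₀(25270000) = 74.03 dB SPL.

74.03 dB SPL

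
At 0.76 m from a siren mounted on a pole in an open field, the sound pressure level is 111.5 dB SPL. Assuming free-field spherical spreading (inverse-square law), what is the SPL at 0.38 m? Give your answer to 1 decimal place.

117.5 dB SPL

Free-field point source: level drops by 20·log₁₀ of the distance ratio.
ΔL = −20·log₁₀(0.38/0.76) = 6.02 dB, so L₂ = 111.5 + (6.02) = 117.5 dB SPL.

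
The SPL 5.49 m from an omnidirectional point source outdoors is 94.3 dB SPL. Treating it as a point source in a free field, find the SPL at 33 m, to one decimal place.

78.7 dB SPL

For a point source in a free field, ΔL = −20·log₁₀(d₂/d₁).
ΔL = −20·log₁₀(33/5.49) = -15.58 dB, so L₂ = 94.3 + (-15.58) = 78.7 dB SPL.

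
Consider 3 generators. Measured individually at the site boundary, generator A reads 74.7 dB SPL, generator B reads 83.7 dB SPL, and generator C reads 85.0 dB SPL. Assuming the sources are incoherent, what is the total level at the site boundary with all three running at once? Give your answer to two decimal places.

Incoherent sources sum as intensities:
L_total = 10·log₁₀(10^(74.7/10) + 10^(83.7/10) + 10^(85.0/10)) = 10·log₁₀(580200000) = 87.64 dB SPL.

87.64 dB SPL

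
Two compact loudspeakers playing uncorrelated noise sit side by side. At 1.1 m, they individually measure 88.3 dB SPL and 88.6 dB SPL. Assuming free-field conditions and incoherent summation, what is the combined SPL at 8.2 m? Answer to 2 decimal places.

Combined at 1.1 m: 10·log₁₀(10^(88.3/10)+10^(88.6/10)) = 91.463 dB SPL.
Then apply −20·log₁₀(8.2/1.1) = -17.448 dB → 74.01 dB SPL.

74.01 dB SPL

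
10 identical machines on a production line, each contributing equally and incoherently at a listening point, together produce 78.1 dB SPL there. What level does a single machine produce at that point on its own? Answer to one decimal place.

10 equal incoherent sources add 10·log₁₀(10) = 10.00 dB over one source.
L_one = 78.1 − 10.00 = 68.1 dB SPL.

68.1 dB SPL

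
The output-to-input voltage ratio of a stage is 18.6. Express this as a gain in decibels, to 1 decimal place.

Voltage ratio → dB uses the 20·log₁₀ form:
20·log₁₀(18.6) = 25.4 dB.

25.4 dB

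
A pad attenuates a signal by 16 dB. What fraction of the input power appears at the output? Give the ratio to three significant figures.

Power ratio = 10^(dB/10).
10^(-16/10) = 10^(-1.600) = 0.0251.

0.0251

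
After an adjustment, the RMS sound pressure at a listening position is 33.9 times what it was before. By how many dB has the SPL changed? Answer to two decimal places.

30.60 dB

SPL change from a pressure ratio uses the 20·log₁₀ form:
20·log₁₀(33.9) = 30.60 dB.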